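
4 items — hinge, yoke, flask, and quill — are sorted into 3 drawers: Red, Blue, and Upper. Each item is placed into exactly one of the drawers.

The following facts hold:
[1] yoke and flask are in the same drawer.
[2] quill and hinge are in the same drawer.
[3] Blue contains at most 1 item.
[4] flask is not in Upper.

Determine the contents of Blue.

From (4): flask ∉ Upper.
(1): yoke matches flask: yoke ∉ Upper.
Suppose hinge ∈ Blue: no assignment then satisfies all the clues, so hinge ∉ Blue.

Blue = {}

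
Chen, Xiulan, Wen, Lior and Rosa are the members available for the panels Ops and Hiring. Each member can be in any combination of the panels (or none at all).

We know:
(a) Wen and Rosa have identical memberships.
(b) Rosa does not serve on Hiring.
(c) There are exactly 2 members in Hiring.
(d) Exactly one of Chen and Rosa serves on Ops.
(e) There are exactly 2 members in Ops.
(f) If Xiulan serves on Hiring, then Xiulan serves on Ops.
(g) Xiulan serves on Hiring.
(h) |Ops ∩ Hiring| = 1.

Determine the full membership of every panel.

From (b): Rosa ∉ Hiring.
From (g): Xiulan ∈ Hiring.
(a): Wen matches Rosa: Wen ∉ Hiring.
(f): Xiulan ∈ Ops.
Suppose Chen ∉ Ops: no assignment then satisfies all the clues, so Chen ∈ Ops.

Ops = {Chen, Xiulan}; Hiring = {Lior, Xiulan}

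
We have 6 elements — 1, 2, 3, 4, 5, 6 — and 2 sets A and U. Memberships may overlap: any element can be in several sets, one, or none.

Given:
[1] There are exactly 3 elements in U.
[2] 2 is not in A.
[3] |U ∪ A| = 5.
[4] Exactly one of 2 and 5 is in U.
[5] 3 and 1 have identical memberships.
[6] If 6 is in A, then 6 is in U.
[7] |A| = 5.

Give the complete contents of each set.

A = {1, 3, 4, 5, 6}; U = {4, 5, 6}

From (2): 2 ∉ A.
(7): only 5 candidates remain for A, so all are in.
(6): 6 ∈ U.
Suppose 1 ∈ U: no assignment then satisfies all the clues, so 1 ∉ U.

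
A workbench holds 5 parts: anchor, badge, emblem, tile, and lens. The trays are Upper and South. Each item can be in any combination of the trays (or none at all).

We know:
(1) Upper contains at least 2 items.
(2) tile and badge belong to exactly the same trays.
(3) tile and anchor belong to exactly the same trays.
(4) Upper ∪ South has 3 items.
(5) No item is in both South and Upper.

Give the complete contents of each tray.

Upper = {anchor, badge, tile}; South = {}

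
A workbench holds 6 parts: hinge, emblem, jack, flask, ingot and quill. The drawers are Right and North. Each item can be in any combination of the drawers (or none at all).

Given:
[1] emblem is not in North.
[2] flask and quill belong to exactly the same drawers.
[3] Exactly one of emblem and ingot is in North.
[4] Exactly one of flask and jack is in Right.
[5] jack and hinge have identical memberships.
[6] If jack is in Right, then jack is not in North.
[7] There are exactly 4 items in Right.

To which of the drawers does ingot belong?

From (1): emblem ∉ North.
(3) (exactly one): ingot ∈ North.
Suppose ingot ∉ Right: no assignment then satisfies all the clues, so ingot ∈ Right.

ingot: North, Right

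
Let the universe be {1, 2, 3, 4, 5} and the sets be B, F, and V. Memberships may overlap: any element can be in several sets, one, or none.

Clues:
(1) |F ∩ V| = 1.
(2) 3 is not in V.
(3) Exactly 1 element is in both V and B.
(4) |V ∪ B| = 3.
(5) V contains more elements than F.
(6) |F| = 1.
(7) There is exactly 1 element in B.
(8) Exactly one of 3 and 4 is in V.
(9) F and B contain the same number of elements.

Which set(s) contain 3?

3: none

From (2): 3 ∉ V.
(8) (exactly one): 4 ∈ V.
Suppose 3 ∈ B: no assignment then satisfies all the clues, so 3 ∉ B.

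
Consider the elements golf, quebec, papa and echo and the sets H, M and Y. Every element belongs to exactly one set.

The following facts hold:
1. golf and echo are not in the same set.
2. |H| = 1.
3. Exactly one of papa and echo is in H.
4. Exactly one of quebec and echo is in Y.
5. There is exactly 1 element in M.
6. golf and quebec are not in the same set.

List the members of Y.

Y = {papa, quebec}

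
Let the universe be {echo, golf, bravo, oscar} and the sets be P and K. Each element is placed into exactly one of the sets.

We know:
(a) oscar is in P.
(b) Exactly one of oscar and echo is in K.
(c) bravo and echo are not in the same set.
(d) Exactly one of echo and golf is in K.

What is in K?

K = {echo}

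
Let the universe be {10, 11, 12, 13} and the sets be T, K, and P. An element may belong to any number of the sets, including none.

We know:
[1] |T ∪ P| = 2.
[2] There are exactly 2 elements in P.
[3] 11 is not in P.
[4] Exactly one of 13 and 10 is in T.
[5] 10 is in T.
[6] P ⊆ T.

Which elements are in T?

From (3): 11 ∉ P.
From (5): 10 ∈ T.
(4) (exactly one): 13 ∉ T.
(6) contrapositive: 13 ∉ P.
(2): only 2 candidates remain for P, so all are in.
(6) with 12 ∈ P: 12 ∈ T.
Suppose 11 ∈ T: no assignment then satisfies all the clues, so 11 ∉ T.

T = {10, 12}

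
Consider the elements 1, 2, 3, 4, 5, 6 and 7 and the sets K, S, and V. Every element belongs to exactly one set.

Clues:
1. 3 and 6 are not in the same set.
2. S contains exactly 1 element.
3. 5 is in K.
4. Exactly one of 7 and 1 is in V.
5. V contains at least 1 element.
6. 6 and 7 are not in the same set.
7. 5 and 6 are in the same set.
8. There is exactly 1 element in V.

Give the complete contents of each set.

K = {1, 2, 4, 5, 6}; S = {3}; V = {7}

From (3): 5 ∈ K.
(7): 6 matches 5: 6 ∈ K.
(1): 3 ∉ K.
(6): 7 ∉ K.
Suppose 1 ∉ K: no assignment then satisfies all the clues, so 1 ∈ K.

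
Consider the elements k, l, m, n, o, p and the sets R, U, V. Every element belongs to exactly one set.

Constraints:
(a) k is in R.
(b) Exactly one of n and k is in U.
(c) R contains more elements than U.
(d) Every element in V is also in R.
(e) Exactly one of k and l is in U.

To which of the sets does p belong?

p: R

From (a): k ∈ R.
(b) (exactly one): n ∈ U.
(e) (exactly one): l ∈ U.
Suppose p ∉ R: no assignment then satisfies all the clues, so p ∈ R.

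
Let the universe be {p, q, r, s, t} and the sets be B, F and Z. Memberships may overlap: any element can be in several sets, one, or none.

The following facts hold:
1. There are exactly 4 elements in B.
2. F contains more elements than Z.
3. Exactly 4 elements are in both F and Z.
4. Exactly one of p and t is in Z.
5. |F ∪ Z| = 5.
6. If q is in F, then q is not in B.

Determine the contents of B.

B = {p, r, s, t}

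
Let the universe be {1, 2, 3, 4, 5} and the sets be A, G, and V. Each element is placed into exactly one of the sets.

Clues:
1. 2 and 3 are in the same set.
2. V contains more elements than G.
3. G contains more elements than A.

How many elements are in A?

0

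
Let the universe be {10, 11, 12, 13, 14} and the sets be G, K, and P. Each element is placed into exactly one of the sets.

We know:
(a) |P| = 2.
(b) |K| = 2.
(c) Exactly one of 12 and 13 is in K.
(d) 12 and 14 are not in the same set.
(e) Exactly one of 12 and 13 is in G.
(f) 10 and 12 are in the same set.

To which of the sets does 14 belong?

14: P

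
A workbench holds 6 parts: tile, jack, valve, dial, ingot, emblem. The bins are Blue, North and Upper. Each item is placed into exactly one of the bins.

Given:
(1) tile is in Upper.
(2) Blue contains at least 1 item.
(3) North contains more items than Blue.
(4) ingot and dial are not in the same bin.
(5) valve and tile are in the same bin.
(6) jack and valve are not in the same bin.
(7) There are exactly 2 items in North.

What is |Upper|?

3

From (1): tile ∈ Upper.
(5): valve matches tile: valve ∉ Blue.
(5): valve matches tile: valve ∉ North.
(5): valve matches tile: valve ∈ Upper.
(6): jack ∉ Upper.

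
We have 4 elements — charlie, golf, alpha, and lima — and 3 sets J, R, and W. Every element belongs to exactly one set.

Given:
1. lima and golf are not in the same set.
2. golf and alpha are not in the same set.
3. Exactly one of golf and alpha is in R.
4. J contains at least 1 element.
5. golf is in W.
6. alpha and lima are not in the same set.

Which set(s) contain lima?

From (5): golf ∈ W.
(1): lima ∉ W.
(2): alpha ∉ W.
(3) (exactly one): alpha ∈ R.
(6): lima ∉ R.
Only one set left: lima ∈ J.

lima: J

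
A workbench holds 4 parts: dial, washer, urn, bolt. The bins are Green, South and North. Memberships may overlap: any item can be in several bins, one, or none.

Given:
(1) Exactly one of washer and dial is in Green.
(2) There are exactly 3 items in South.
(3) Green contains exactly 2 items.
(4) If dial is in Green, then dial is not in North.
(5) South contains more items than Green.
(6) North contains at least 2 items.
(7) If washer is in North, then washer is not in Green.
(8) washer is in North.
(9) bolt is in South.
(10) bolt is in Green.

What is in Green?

From (8): washer ∈ North.
From (9): bolt ∈ South.
From (10): bolt ∈ Green.
(7): washer ∉ Green.
(1) (exactly one): dial ∈ Green.
(3): Green already has 2, so the rest are out.
(4): dial ∉ North.

Green = {bolt, dial}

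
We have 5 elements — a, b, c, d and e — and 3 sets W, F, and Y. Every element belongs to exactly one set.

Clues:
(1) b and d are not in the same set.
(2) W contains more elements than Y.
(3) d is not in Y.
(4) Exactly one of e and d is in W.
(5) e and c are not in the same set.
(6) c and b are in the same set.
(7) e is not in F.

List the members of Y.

Y = {e}

From (3): d ∉ Y.
From (7): e ∉ F.
Suppose a ∈ Y: no assignment then satisfies all the clues, so a ∉ Y.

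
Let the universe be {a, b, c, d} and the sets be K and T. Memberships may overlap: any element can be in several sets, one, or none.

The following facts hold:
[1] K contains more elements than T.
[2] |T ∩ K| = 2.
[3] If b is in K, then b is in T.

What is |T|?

2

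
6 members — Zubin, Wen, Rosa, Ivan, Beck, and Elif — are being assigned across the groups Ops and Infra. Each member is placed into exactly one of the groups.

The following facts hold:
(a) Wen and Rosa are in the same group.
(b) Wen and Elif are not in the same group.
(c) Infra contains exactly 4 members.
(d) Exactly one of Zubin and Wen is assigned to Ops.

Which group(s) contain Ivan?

Ivan: Infra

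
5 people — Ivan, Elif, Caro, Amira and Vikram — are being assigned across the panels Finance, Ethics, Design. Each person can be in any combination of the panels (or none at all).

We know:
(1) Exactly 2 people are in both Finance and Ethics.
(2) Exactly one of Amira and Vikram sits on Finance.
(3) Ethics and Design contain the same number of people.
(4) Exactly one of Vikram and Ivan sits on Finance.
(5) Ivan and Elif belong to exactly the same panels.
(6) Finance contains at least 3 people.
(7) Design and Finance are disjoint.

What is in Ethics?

Ethics = {Elif, Ivan}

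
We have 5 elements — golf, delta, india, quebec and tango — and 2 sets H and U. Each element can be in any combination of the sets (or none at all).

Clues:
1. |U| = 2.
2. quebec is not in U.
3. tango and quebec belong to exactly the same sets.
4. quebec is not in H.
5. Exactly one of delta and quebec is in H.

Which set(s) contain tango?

tango: none

From (2): quebec ∉ U.
From (4): quebec ∉ H.
(3): tango matches quebec: tango ∉ H.
(3): tango matches quebec: tango ∉ U.
(5) (exactly one): delta ∈ H.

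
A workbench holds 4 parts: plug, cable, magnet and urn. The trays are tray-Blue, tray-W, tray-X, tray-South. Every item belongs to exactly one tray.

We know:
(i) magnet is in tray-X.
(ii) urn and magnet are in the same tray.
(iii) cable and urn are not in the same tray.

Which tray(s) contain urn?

From (i): magnet ∈ tray-X.
(ii): urn matches magnet: urn ∉ tray-Blue.
(ii): urn matches magnet: urn ∉ tray-W.
(ii): urn matches magnet: urn ∈ tray-X.
(iii): cable ∉ tray-X.

urn: tray-X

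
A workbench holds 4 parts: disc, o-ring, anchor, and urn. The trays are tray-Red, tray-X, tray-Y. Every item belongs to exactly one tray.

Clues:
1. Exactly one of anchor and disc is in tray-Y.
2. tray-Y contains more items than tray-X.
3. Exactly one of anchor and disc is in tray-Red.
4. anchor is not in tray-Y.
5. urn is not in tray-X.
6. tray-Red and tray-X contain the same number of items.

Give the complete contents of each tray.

tray-Red = {anchor}; tray-X = {o-ring}; tray-Y = {disc, urn}

From (4): anchor ∉ tray-Y.
From (5): urn ∉ tray-X.
(1) (exactly one): disc ∈ tray-Y.
(3) (exactly one): anchor ∈ tray-Red.
Suppose o-ring ∈ tray-Red: no assignment then satisfies all the clues, so o-ring ∉ tray-Red.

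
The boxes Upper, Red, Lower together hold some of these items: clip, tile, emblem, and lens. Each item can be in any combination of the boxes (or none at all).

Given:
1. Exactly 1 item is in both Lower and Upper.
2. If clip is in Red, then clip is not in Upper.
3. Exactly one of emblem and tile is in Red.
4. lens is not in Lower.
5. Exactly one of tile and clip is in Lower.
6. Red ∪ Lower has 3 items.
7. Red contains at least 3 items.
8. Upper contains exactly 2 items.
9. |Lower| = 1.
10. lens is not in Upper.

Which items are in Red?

From (4): lens ∉ Lower.
From (10): lens ∉ Upper.
Suppose clip ∉ Red: no assignment then satisfies all the clues, so clip ∈ Red.

Red = {clip, lens, tile}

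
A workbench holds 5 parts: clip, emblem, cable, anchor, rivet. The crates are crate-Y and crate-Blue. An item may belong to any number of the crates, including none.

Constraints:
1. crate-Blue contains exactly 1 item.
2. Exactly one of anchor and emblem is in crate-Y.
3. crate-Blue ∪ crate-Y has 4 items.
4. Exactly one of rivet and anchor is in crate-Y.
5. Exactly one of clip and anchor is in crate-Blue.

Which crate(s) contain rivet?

rivet: crate-Y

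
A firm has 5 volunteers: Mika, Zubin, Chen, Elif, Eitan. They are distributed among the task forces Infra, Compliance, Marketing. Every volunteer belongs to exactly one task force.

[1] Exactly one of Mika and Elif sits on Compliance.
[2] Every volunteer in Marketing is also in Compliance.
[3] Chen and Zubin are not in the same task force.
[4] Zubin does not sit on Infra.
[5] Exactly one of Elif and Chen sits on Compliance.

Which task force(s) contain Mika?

From (4): Zubin ∉ Infra.
Suppose Mika ∉ Infra: no assignment then satisfies all the clues, so Mika ∈ Infra.

Mika: Infra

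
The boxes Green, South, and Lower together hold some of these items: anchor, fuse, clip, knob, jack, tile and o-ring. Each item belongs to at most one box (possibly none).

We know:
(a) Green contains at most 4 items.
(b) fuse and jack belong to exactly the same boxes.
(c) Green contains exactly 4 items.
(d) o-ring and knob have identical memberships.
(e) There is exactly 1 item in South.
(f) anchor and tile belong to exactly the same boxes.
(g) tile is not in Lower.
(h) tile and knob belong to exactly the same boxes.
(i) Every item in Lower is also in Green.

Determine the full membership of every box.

Green = {anchor, knob, o-ring, tile}; South = {clip}; Lower = {}

From (g): tile ∉ Lower.
(f): anchor matches tile: anchor ∉ Lower.
(h): knob matches tile: knob ∉ Lower.
(d): o-ring matches knob: o-ring ∉ Lower.
Suppose anchor ∉ Green: no assignment then satisfies all the clues, so anchor ∈ Green.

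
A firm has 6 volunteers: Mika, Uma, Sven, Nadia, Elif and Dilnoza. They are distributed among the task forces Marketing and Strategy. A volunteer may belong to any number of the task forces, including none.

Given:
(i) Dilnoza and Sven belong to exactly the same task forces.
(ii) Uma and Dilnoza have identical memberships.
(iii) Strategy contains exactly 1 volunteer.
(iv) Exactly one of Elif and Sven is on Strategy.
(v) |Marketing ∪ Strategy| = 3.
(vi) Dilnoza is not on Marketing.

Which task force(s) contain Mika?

Mika: Marketing

From (vi): Dilnoza ∉ Marketing.
(i): Sven matches Dilnoza: Sven ∉ Marketing.
(ii): Uma matches Dilnoza: Uma ∉ Marketing.
Suppose Mika ∉ Marketing: no assignment then satisfies all the clues, so Mika ∈ Marketing.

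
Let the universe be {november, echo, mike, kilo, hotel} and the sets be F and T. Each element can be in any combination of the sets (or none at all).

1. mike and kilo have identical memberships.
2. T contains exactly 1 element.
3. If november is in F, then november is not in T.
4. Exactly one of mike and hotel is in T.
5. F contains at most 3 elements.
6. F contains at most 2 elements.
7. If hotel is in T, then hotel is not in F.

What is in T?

T = {hotel}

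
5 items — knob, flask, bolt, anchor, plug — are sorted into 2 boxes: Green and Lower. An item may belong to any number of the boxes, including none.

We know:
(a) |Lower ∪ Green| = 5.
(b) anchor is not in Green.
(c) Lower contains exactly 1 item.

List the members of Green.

From (b): anchor ∉ Green.
Suppose knob ∉ Green: no assignment then satisfies all the clues, so knob ∈ Green.

Green = {bolt, flask, knob, plug}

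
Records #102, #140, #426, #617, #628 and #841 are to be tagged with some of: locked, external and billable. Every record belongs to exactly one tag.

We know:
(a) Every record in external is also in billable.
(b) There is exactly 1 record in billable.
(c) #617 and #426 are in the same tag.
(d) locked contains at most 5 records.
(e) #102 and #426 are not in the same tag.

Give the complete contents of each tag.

locked = {#140, #426, #617, #628, #841}; external = {}; billable = {#102}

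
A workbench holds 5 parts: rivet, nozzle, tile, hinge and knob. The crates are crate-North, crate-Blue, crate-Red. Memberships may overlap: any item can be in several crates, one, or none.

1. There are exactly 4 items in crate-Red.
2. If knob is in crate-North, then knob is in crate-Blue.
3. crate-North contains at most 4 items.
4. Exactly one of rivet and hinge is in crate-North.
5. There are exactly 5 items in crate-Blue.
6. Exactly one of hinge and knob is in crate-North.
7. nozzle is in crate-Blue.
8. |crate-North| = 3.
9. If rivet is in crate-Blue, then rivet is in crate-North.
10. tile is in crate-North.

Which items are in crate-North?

crate-North = {knob, rivet, tile}

From (7): nozzle ∈ crate-Blue.
From (10): tile ∈ crate-North.
(5): only 5 candidates remain for crate-Blue, so all are in.
(9): rivet ∈ crate-North.
(4) (exactly one): hinge ∉ crate-North.
(6) (exactly one): knob ∈ crate-North.
(8): crate-North already has 3, so the rest are out.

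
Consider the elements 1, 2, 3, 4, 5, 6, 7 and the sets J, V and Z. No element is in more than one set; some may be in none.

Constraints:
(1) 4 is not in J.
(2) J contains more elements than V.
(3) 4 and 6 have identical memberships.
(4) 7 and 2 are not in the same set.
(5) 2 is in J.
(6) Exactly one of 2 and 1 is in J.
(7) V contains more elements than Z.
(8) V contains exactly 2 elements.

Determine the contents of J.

J = {2, 3, 5}

From (1): 4 ∉ J.
From (5): 2 ∈ J.
(3): 6 matches 4: 6 ∉ J.
(4): 7 ∉ J.
(6) (exactly one): 1 ∉ J.
Suppose 3 ∉ J: no assignment then satisfies all the clues, so 3 ∈ J.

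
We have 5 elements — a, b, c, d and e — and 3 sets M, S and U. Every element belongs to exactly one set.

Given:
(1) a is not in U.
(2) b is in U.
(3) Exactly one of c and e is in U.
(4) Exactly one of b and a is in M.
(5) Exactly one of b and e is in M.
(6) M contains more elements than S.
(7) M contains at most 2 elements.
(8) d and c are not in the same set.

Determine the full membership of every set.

M = {a, e}; S = {d}; U = {b, c}

From (1): a ∉ U.
From (2): b ∈ U.
(4) (exactly one): a ∈ M.
(5) (exactly one): e ∈ M.
(7): M already has 2, so the rest are out.
(3) (exactly one): c ∈ U.
(8): d ∉ U.
Only one set left: d ∈ S.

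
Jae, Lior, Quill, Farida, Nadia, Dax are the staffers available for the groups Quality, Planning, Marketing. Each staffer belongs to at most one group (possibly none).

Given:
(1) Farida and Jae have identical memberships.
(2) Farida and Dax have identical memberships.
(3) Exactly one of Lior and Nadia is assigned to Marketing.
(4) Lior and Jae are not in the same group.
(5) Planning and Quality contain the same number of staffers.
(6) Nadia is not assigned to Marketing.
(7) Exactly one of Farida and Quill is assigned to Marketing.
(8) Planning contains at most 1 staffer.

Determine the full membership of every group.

Quality = {}; Planning = {}; Marketing = {Lior, Quill}

From (6): Nadia ∉ Marketing.
(3) (exactly one): Lior ∈ Marketing.
(4): Jae ∉ Marketing.
(1): Farida matches Jae: Farida ∉ Marketing.
(2): Dax matches Farida: Dax ∉ Marketing.
(7) (exactly one): Quill ∈ Marketing.
Suppose Jae ∈ Quality: no assignment then satisfies all the clues, so Jae ∉ Quality.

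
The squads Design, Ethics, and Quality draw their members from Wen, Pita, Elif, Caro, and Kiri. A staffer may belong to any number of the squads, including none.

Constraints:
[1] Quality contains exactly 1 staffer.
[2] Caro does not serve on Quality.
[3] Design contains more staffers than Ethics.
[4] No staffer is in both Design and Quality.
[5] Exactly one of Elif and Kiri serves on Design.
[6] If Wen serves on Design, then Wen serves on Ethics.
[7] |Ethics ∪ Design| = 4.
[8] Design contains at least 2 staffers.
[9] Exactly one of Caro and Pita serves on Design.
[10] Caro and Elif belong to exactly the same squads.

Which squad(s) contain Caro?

Caro: Design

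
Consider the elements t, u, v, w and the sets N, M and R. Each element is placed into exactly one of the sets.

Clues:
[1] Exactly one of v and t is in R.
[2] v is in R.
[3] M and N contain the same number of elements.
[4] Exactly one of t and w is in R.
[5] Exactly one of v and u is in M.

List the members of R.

From (2): v ∈ R.
(1) (exactly one): t ∉ R.
(4) (exactly one): w ∈ R.
(5) (exactly one): u ∈ M.

R = {v, w}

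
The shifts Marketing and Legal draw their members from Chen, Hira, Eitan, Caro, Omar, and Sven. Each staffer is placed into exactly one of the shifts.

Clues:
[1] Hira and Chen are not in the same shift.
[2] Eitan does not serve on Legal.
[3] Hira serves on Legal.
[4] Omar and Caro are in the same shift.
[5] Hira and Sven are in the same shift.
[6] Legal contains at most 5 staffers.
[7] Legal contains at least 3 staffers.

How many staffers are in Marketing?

From (2): Eitan ∉ Legal.
From (3): Hira ∈ Legal.
(1): Chen ∉ Legal.
(5): Sven matches Hira: Sven ∉ Marketing.
(5): Sven matches Hira: Sven ∈ Legal.
Only one shift left: Chen ∈ Marketing.
Only one shift left: Eitan ∈ Marketing.
Suppose Caro ∈ Marketing: no assignment then satisfies all the clues, so Caro ∉ Marketing.

2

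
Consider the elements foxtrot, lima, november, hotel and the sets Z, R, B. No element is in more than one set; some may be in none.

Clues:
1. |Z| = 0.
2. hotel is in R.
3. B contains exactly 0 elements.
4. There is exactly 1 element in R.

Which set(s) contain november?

From (2): hotel ∈ R.
(1): Z already has 0, so the rest are out.
(3): B already has 0, so the rest are out.
(4): R already has 1, so the rest are out.

november: none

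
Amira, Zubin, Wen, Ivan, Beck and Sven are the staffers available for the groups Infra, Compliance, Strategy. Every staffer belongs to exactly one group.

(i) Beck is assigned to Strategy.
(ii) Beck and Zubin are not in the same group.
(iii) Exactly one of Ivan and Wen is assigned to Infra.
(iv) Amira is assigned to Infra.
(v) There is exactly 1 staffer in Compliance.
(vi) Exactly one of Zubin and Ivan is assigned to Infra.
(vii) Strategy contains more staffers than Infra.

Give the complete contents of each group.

Infra = {Amira, Ivan}; Compliance = {Zubin}; Strategy = {Beck, Sven, Wen}

From (i): Beck ∈ Strategy.
From (iv): Amira ∈ Infra.
(ii): Zubin ∉ Strategy.
Suppose Zubin ∈ Infra: no assignment then satisfies all the clues, so Zubin ∉ Infra.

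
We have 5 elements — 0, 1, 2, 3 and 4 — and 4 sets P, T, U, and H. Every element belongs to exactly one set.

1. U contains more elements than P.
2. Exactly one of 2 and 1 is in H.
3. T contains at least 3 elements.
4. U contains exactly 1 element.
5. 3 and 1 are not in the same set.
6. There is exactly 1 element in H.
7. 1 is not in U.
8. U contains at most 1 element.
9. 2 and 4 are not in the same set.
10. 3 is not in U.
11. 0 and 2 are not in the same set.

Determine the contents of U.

U = {2}

From (7): 1 ∉ U.
From (10): 3 ∉ U.
Suppose 0 ∈ U: no assignment then satisfies all the clues, so 0 ∉ U.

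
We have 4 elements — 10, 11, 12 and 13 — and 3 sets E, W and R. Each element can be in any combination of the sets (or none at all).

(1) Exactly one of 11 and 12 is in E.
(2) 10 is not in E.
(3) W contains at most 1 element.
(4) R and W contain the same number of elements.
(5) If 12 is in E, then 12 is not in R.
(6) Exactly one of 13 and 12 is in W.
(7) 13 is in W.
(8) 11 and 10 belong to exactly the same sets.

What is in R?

R = {13}

From (2): 10 ∉ E.
From (7): 13 ∈ W.
(3): W already has 1, so the rest are out.
(8): 11 matches 10: 11 ∉ E.
(1) (exactly one): 12 ∈ E.
(5): 12 ∉ R.
Suppose 10 ∈ R: no assignment then satisfies all the clues, so 10 ∉ R.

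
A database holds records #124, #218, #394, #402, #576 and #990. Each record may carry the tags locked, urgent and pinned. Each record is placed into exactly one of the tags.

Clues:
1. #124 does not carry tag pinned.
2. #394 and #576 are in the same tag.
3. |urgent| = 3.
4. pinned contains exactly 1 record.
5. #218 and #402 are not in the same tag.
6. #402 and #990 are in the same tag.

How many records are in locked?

2

From (1): #124 ∉ pinned.
Suppose #124 ∈ locked: no assignment then satisfies all the clues, so #124 ∉ locked.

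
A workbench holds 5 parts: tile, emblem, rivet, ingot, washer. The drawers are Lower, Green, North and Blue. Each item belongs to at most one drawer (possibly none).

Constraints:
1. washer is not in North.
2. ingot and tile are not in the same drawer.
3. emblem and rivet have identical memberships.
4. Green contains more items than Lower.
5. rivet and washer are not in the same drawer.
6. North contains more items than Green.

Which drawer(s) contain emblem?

emblem: North

From (1): washer ∉ North.
Suppose emblem ∈ Lower: no assignment then satisfies all the clues, so emblem ∉ Lower.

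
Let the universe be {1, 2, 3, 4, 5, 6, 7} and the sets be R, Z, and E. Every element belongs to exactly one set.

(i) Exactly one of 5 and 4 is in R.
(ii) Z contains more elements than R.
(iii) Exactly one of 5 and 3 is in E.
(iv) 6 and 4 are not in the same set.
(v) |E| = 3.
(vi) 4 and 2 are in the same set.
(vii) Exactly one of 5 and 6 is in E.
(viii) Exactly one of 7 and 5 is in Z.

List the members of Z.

Z = {2, 4, 7}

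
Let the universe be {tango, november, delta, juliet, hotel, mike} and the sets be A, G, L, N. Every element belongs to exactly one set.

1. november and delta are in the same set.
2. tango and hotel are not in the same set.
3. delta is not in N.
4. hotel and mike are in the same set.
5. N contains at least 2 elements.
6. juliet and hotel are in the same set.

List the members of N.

From (3): delta ∉ N.
(1): november matches delta: november ∉ N.
Suppose tango ∈ N: no assignment then satisfies all the clues, so tango ∉ N.

N = {hotel, juliet, mike}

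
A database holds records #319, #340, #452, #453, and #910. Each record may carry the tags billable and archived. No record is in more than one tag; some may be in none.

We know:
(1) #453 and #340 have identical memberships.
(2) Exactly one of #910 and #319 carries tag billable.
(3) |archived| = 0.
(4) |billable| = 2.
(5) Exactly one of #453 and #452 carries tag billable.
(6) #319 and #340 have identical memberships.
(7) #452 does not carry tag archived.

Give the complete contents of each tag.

billable = {#452, #910}; archived = {}

From (7): #452 ∉ archived.
(3): archived already has 0, so the rest are out.
Suppose #319 ∈ billable: no assignment then satisfies all the clues, so #319 ∉ billable.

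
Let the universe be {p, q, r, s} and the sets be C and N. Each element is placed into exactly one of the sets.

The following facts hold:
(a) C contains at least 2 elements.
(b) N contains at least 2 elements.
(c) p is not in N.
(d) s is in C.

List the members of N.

From (c): p ∉ N.
From (d): s ∈ C.
(b): only 2 candidates remain for N, so all are in.
Only one set left: p ∈ C.

N = {q, r}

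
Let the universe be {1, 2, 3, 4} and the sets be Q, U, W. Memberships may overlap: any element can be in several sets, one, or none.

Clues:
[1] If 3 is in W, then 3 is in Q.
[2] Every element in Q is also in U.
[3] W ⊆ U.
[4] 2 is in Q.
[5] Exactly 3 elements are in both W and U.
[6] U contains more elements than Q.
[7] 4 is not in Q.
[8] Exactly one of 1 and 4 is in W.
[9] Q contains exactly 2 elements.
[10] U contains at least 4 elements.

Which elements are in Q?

Q = {2, 3}

From (4): 2 ∈ Q.
From (7): 4 ∉ Q.
(2) with 2 ∈ Q: 2 ∈ U.
(10): only 4 candidates remain for U, so all are in.
Suppose 1 ∈ Q: no assignment then satisfies all the clues, so 1 ∉ Q.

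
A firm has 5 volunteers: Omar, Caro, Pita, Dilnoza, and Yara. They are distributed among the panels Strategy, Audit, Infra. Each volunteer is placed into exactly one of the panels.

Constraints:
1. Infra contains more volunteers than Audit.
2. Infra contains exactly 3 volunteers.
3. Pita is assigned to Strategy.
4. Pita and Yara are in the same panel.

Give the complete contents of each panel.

From (3): Pita ∈ Strategy.
(4): Yara matches Pita: Yara ∈ Strategy.
(2): only 3 candidates remain for Infra, so all are in.

Strategy = {Pita, Yara}; Audit = {}; Infra = {Caro, Dilnoza, Omar}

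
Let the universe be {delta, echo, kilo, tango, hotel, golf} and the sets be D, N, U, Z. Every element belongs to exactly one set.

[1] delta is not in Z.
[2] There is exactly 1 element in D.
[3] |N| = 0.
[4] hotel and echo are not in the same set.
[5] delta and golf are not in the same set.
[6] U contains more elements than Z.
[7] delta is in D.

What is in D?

From (1): delta ∉ Z.
From (7): delta ∈ D.
(2): D already has 1, so the rest are out.
(3): N already has 0, so the rest are out.

D = {delta}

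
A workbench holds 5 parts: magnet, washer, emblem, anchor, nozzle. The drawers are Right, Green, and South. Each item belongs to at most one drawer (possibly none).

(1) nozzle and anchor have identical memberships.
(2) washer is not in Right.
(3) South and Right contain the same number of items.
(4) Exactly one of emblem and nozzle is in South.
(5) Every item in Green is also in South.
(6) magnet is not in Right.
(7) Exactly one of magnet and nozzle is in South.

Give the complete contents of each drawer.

Right = {anchor, nozzle}; Green = {}; South = {emblem, magnet}

From (2): washer ∉ Right.
From (6): magnet ∉ Right.
Suppose magnet ∈ Green: no assignment then satisfies all the clues, so magnet ∉ Green.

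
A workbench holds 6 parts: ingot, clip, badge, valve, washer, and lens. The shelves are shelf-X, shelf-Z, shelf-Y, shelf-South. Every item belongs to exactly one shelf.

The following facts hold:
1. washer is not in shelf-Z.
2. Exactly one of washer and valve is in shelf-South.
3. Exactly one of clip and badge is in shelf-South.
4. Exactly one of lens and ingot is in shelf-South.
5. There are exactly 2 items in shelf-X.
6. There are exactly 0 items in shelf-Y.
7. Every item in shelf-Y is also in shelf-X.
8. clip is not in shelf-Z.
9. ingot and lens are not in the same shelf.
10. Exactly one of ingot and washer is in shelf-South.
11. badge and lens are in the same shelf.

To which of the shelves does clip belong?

clip: shelf-X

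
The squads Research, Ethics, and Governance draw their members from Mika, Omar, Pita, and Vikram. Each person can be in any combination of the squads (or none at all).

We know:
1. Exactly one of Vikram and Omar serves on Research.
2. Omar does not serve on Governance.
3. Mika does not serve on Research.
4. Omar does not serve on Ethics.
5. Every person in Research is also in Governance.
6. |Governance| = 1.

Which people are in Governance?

Governance = {Vikram}

From (2): Omar ∉ Governance.
From (3): Mika ∉ Research.
From (4): Omar ∉ Ethics.
(5) contrapositive: Omar ∉ Research.
(1) (exactly one): Vikram ∈ Research.
(5) with Vikram ∈ Research: Vikram ∈ Governance.
(6): Governance already has 1, so the rest are out.
(5) contrapositive: Pita ∉ Research.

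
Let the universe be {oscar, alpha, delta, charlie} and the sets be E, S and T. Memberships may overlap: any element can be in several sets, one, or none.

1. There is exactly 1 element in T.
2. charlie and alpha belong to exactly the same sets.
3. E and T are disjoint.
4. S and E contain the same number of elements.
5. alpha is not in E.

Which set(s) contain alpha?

alpha: none

From (5): alpha ∉ E.
(2): charlie matches alpha: charlie ∉ E.
Suppose alpha ∈ S: no assignment then satisfies all the clues, so alpha ∉ S.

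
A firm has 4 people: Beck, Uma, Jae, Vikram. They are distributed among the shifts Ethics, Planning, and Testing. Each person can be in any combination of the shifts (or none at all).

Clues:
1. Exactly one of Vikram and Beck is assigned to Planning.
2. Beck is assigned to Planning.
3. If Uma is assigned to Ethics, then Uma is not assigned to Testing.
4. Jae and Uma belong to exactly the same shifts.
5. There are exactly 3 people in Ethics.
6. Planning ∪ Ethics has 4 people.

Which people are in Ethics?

Ethics = {Jae, Uma, Vikram}

From (2): Beck ∈ Planning.
(1) (exactly one): Vikram ∉ Planning.
Suppose Beck ∈ Ethics: no assignment then satisfies all the clues, so Beck ∉ Ethics.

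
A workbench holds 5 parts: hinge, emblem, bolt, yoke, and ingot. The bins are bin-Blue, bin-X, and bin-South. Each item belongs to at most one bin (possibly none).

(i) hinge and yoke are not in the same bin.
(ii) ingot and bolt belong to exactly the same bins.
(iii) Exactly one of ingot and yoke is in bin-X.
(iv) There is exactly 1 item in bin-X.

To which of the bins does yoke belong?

yoke: bin-X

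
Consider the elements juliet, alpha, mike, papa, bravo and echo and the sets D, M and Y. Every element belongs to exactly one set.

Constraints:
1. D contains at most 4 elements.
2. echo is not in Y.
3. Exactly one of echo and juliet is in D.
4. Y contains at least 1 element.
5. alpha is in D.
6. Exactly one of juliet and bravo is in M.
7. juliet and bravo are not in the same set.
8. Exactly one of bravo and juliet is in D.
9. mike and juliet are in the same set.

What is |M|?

2

From (2): echo ∉ Y.
From (5): alpha ∈ D.
Suppose juliet ∈ Y: no assignment then satisfies all the clues, so juliet ∉ Y.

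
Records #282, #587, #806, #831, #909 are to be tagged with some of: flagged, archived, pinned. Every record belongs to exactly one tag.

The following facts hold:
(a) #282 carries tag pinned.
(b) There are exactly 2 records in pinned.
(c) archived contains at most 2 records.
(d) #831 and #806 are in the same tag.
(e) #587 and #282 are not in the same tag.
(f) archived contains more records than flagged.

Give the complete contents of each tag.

flagged = {#587}; archived = {#806, #831}; pinned = {#282, #909}

From (a): #282 ∈ pinned.
(e): #587 ∉ pinned.
Suppose #587 ∉ flagged: no assignment then satisfies all the clues, so #587 ∈ flagged.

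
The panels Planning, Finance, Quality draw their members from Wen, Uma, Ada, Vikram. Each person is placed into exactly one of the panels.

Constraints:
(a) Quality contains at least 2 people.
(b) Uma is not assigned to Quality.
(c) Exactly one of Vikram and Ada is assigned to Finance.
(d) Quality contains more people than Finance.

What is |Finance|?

From (b): Uma ∉ Quality.
Suppose Wen ∈ Planning: no assignment then satisfies all the clues, so Wen ∉ Planning.

1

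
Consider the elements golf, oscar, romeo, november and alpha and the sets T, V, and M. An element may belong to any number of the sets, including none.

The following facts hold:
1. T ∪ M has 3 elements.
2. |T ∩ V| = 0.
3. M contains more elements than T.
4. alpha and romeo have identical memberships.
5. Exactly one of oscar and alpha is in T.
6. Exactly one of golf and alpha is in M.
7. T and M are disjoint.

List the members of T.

T = {oscar}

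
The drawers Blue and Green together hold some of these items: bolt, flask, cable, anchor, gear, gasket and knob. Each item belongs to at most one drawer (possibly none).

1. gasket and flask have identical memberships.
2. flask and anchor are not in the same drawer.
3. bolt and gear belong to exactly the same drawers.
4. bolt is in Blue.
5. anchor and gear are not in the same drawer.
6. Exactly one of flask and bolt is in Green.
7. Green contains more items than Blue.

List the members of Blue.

Blue = {bolt, gear}

From (4): bolt ∈ Blue.
(3): gear matches bolt: gear ∈ Blue.
(5): anchor ∉ Blue.
(6) (exactly one): flask ∈ Green.
(1): gasket matches flask: gasket ∉ Blue.
(1): gasket matches flask: gasket ∈ Green.
(2): anchor ∉ Green.
Suppose cable ∈ Blue: no assignment then satisfies all the clues, so cable ∉ Blue.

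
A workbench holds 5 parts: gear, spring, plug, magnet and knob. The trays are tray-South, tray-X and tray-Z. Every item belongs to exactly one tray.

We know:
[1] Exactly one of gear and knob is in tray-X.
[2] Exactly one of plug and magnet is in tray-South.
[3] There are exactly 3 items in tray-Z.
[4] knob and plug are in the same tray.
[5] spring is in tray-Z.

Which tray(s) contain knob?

knob: tray-Z

From (5): spring ∈ tray-Z.
Suppose knob ∈ tray-South: no assignment then satisfies all the clues, so knob ∉ tray-South.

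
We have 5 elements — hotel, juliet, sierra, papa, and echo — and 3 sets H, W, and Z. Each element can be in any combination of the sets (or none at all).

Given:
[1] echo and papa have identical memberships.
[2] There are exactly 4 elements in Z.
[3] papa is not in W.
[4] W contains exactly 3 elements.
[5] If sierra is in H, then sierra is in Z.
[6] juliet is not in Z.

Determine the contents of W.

W = {hotel, juliet, sierra}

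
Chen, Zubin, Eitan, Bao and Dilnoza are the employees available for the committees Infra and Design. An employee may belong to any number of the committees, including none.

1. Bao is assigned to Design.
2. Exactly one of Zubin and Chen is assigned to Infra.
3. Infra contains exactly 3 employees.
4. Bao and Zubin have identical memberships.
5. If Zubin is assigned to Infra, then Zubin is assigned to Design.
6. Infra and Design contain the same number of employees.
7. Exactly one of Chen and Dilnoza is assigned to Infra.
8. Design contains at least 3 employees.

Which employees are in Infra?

From (1): Bao ∈ Design.
(4): Zubin matches Bao: Zubin ∈ Design.
Suppose Chen ∈ Infra: no assignment then satisfies all the clues, so Chen ∉ Infra.

Infra = {Bao, Dilnoza, Zubin}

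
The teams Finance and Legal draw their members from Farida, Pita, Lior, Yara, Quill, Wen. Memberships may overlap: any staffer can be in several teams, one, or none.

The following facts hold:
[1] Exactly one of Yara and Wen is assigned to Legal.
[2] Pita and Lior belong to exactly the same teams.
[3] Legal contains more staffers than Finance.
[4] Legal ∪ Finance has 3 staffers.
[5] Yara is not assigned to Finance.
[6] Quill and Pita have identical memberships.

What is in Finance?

Finance = {Wen}

From (5): Yara ∉ Finance.
Suppose Farida ∈ Finance: no assignment then satisfies all the clues, so Farida ∉ Finance.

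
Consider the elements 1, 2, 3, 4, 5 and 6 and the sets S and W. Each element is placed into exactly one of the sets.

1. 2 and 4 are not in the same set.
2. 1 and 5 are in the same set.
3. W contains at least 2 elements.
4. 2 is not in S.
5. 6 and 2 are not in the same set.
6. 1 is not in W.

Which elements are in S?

S = {1, 4, 5, 6}

From (4): 2 ∉ S.
From (6): 1 ∉ W.
(2): 5 matches 1: 5 ∉ W.
Only one set left: 1 ∈ S.
Only one set left: 2 ∈ W.
Only one set left: 5 ∈ S.
(1): 4 ∉ W.
(5): 6 ∉ W.
Only one set left: 4 ∈ S.
Only one set left: 6 ∈ S.
(3): only 2 candidates remain for W, so all are in.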